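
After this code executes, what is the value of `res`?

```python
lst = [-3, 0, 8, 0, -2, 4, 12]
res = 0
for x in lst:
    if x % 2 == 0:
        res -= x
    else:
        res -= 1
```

-23

x=-3: not even, res = 0-1 = -1
x=0: even, res = (-1)-0 = -1
x=8: even, res = (-1)-8 = -9
x=0: even, res = (-9)-0 = -9
x=-2: even, res = (-9)-(-2) = -7
x=4: even, res = (-7)-4 = -11
x=12: even, res = (-11)-12 = -23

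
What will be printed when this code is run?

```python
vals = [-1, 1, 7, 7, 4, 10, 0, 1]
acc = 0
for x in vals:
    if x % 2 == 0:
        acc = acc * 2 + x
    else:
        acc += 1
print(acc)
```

x=-1: not even, acc = 0+1 = 1
x=1: not even, acc = 1+1 = 2
x=7: not even, acc = 2+1 = 3
x=7: not even, acc = 3+1 = 4
x=4: even, acc = 4*2+4 = 12
x=10: even, acc = 12*2+10 = 34
x=0: even, acc = 34*2+0 = 68
x=1: not even, acc = 68+1 = 69

69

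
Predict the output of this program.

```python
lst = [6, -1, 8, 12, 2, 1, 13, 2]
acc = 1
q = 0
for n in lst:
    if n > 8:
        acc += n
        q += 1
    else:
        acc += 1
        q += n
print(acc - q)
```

n=6: not >8, acc = 1+1 = 2; q=6
n=-1: not >8, acc = 2+1 = 3; q=5
n=8: not >8, acc = 3+1 = 4; q=13
n=12: >8, acc = 4+12 = 16; q=14
n=2: not >8, acc = 16+1 = 17; q=16
n=1: not >8, acc = 17+1 = 18; q=17
n=13: >8, acc = 18+13 = 31; q=18
n=2: not >8, acc = 31+1 = 32; q=20
acc-q = 32-20 = 12

12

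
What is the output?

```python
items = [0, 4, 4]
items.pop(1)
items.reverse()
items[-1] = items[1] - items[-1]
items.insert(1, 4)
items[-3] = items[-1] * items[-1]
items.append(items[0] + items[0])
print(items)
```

pop(1) removes 4 → [0, 4]
reverse → [4, 0]
items[-1] = items[1]-items[-1] = 0-0 = 0 → [4, 0]
insert 4 at 1 → [4, 4, 0]
items[-3] = items[-1]*items[-1] = 0*0 = 0 → [0, 4, 0]
append items[0]+items[0] = 0+0 = 0 → [0, 4, 0, 0]

[0, 4, 0, 0]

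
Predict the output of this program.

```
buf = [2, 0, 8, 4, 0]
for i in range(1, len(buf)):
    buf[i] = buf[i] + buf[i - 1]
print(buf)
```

i=1: buf[1] = 0+2 = 2 → [2, 2, 8, 4, 0]
i=2: buf[2] = 8+2 = 10 → [2, 2, 10, 4, 0]
i=3: buf[3] = 4+10 = 14 → [2, 2, 10, 14, 0]
i=4: buf[4] = 0+14 = 14 → [2, 2, 10, 14, 14]

[2, 2, 10, 14, 14]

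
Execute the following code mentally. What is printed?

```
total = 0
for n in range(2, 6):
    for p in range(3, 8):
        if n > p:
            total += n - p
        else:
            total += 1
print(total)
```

n=2,p=3: not 2>3, total = 0+1 = 1
n=2,p=4: not 2>4, total = 1+1 = 2
n=2,p=5: not 2>5, total = 2+1 = 3
n=2,p=6: not 2>6, total = 3+1 = 4
n=2,p=7: not 2>7, total = 4+1 = 5
n=3,p=3: not 3>3, total = 5+1 = 6
n=3,p=4: not 3>4, total = 6+1 = 7
n=3,p=5: not 3>5, total = 7+1 = 8
n=3,p=6: not 3>6, total = 8+1 = 9
n=3,p=7: not 3>7, total = 9+1 = 10
n=4,p=3: 4>3, total = 10+1 = 11
n=4,p=4: not 4>4, total = 11+1 = 12
n=4,p=5: not 4>5, total = 12+1 = 13
n=4,p=6: not 4>6, total = 13+1 = 14
n=4,p=7: not 4>7, total = 14+1 = 15
n=5,p=3: 5>3, total = 15+2 = 17
n=5,p=4: 5>4, total = 17+1 = 18
n=5,p=5: not 5>5, total = 18+1 = 19
n=5,p=6: not 5>6, total = 19+1 = 20
n=5,p=7: not 5>7, total = 20+1 = 21

21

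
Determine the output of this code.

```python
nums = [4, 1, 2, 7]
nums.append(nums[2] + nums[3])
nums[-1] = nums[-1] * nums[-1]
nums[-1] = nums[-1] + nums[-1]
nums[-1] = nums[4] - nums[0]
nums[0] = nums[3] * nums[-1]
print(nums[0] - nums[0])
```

append nums[2]+nums[3] = 2+7 = 9 → [4, 1, 2, 7, 9]
nums[-1] = nums[-1]*nums[-1] = 9*9 = 81 → [4, 1, 2, 7, 81]
nums[-1] = nums[-1]+nums[-1] = 81+81 = 162 → [4, 1, 2, 7, 162]
nums[-1] = nums[4]-nums[0] = 162-4 = 158 → [4, 1, 2, 7, 158]
nums[0] = nums[3]*nums[-1] = 7*158 = 1106 → [1106, 1, 2, 7, 158]
nums[0]-nums[0] = 1106-1106 = 0

0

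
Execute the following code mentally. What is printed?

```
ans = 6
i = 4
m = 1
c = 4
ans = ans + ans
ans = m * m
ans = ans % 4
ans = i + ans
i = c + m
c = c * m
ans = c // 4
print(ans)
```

1

ans = 6+6 = 12
ans = 1*1 = 1
ans = 1%4 = 1
ans = 4+1 = 5
i = 4+1 = 5
c = 4*1 = 4
ans = 4//4 = 1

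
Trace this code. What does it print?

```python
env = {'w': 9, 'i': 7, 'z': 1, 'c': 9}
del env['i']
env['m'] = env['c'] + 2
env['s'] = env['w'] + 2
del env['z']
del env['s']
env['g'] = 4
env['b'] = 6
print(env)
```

del 'i' → {'w': 9, 'z': 1, 'c': 9}
env['m'] = env['c']+2 = 11 → {'w': 9, 'z': 1, 'c': 9, 'm': 11}
env['s'] = env['w']+2 = 11 → {'w': 9, 'z': 1, 'c': 9, 'm': 11, 's': 11}
del 'z' → {'w': 9, 'c': 9, 'm': 11, 's': 11}
del 's' → {'w': 9, 'c': 9, 'm': 11}
env['g'] = 4 → {'w': 9, 'c': 9, 'm': 11, 'g': 4}
env['b'] = 6 → {'w': 9, 'c': 9, 'm': 11, 'g': 4, 'b': 6}

{'w': 9, 'c': 9, 'm': 11, 'g': 4, 'b': 6}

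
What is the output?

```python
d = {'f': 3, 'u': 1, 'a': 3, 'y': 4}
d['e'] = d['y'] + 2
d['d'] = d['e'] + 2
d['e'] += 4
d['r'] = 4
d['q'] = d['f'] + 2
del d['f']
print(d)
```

{'u': 1, 'a': 3, 'y': 4, 'e': 10, 'd': 8, 'r': 4, 'q': 5}

d['e'] = d['y']+2 = 6 → {'f': 3, 'u': 1, 'a': 3, 'y': 4, 'e': 6}
d['d'] = d['e']+2 = 8 → {'f': 3, 'u': 1, 'a': 3, 'y': 4, 'e': 6, 'd': 8}
d['e'] = 6+4 = 10 → {'f': 3, 'u': 1, 'a': 3, 'y': 4, 'e': 10, 'd': 8}
d['r'] = 4 → {'f': 3, 'u': 1, 'a': 3, 'y': 4, 'e': 10, 'd': 8, 'r': 4}
d['q'] = d['f']+2 = 5 → {'f': 3, 'u': 1, 'a': 3, 'y': 4, 'e': 10, 'd': 8, 'r': 4, 'q': 5}
del 'f' → {'u': 1, 'a': 3, 'y': 4, 'e': 10, 'd': 8, 'r': 4, 'q': 5}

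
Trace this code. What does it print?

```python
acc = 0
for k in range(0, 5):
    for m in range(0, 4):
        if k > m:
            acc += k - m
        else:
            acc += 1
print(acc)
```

k=0,m=0: not 0>0, acc = 0+1 = 1
k=0,m=1: not 0>1, acc = 1+1 = 2
k=0,m=2: not 0>2, acc = 2+1 = 3
k=0,m=3: not 0>3, acc = 3+1 = 4
k=1,m=0: 1>0, acc = 4+1 = 5
k=1,m=1: not 1>1, acc = 5+1 = 6
k=1,m=2: not 1>2, acc = 6+1 = 7
k=1,m=3: not 1>3, acc = 7+1 = 8
k=2,m=0: 2>0, acc = 8+2 = 10
k=2,m=1: 2>1, acc = 10+1 = 11
k=2,m=2: not 2>2, acc = 11+1 = 12
k=2,m=3: not 2>3, acc = 12+1 = 13
k=3,m=0: 3>0, acc = 13+3 = 16
k=3,m=1: 3>1, acc = 16+2 = 18
k=3,m=2: 3>2, acc = 18+1 = 19
k=3,m=3: not 3>3, acc = 19+1 = 20
k=4,m=0: 4>0, acc = 20+4 = 24
k=4,m=1: 4>1, acc = 24+3 = 27
k=4,m=2: 4>2, acc = 27+2 = 29
k=4,m=3: 4>3, acc = 29+1 = 30

30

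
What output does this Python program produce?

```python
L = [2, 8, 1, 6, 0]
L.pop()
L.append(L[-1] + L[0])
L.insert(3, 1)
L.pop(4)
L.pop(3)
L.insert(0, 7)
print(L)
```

[7, 2, 8, 1, 8]

pop() removes 0 → [2, 8, 1, 6]
append L[-1]+L[0] = 6+2 = 8 → [2, 8, 1, 6, 8]
insert 1 at 3 → [2, 8, 1, 1, 6, 8]
pop(4) removes 6 → [2, 8, 1, 1, 8]
pop(3) removes 1 → [2, 8, 1, 8]
insert 7 at 0 → [7, 2, 8, 1, 8]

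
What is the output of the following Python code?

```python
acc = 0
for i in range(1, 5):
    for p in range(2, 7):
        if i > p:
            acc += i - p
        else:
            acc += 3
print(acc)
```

55

i=1,p=2: not 1>2, acc = 0+3 = 3
i=1,p=3: not 1>3, acc = 3+3 = 6
i=1,p=4: not 1>4, acc = 6+3 = 9
i=1,p=5: not 1>5, acc = 9+3 = 12
i=1,p=6: not 1>6, acc = 12+3 = 15
i=2,p=2: not 2>2, acc = 15+3 = 18
i=2,p=3: not 2>3, acc = 18+3 = 21
i=2,p=4: not 2>4, acc = 21+3 = 24
i=2,p=5: not 2>5, acc = 24+3 = 27
i=2,p=6: not 2>6, acc = 27+3 = 30
i=3,p=2: 3>2, acc = 30+1 = 31
i=3,p=3: not 3>3, acc = 31+3 = 34
i=3,p=4: not 3>4, acc = 34+3 = 37
i=3,p=5: not 3>5, acc = 37+3 = 40
i=3,p=6: not 3>6, acc = 40+3 = 43
i=4,p=2: 4>2, acc = 43+2 = 45
i=4,p=3: 4>3, acc = 45+1 = 46
i=4,p=4: not 4>4, acc = 46+3 = 49
i=4,p=5: not 4>5, acc = 49+3 = 52
i=4,p=6: not 4>6, acc = 52+3 = 55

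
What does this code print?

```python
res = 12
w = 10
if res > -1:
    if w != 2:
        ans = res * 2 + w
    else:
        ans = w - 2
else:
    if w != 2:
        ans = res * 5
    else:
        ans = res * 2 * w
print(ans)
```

res=12, w=10
res > -1 is True; w != 2 is True
→ ans = res * 2 + w = 34

34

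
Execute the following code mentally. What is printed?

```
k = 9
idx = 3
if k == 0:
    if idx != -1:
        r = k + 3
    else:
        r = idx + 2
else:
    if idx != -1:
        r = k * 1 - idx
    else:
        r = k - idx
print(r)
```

k=9, idx=3
k == 0 is False; idx != -1 is True
→ r = k * 1 - idx = 6

6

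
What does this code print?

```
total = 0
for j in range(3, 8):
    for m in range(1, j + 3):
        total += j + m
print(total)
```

j=3,m=1: total = 0+4 = 4
j=3,m=2: total = 4+5 = 9
j=3,m=3: total = 9+6 = 15
j=3,m=4: total = 15+7 = 22
j=3,m=5: total = 22+8 = 30
j=4,m=1: total = 30+5 = 35
j=4,m=2: total = 35+6 = 41
j=4,m=3: total = 41+7 = 48
j=4,m=4: total = 48+8 = 56
j=4,m=5: total = 56+9 = 65
j=4,m=6: total = 65+10 = 75
j=5,m=1: total = 75+6 = 81
j=5,m=2: total = 81+7 = 88
j=5,m=3: total = 88+8 = 96
j=5,m=4: total = 96+9 = 105
j=5,m=5: total = 105+10 = 115
j=5,m=6: total = 115+11 = 126
j=5,m=7: total = 126+12 = 138
j=6,m=1: total = 138+7 = 145
j=6,m=2: total = 145+8 = 153
j=6,m=3: total = 153+9 = 162
j=6,m=4: total = 162+10 = 172
j=6,m=5: total = 172+11 = 183
j=6,m=6: total = 183+12 = 195
j=6,m=7: total = 195+13 = 208
j=6,m=8: total = 208+14 = 222
j=7,m=1: total = 222+8 = 230
j=7,m=2: total = 230+9 = 239
j=7,m=3: total = 239+10 = 249
j=7,m=4: total = 249+11 = 260
j=7,m=5: total = 260+12 = 272
j=7,m=6: total = 272+13 = 285
j=7,m=7: total = 285+14 = 299
j=7,m=8: total = 299+15 = 314
j=7,m=9: total = 314+16 = 330

330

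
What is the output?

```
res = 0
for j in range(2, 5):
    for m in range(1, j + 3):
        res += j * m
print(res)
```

j=2,m=1: res = 0+2 = 2
j=2,m=2: res = 2+4 = 6
j=2,m=3: res = 6+6 = 12
j=2,m=4: res = 12+8 = 20
j=3,m=1: res = 20+3 = 23
j=3,m=2: res = 23+6 = 29
j=3,m=3: res = 29+9 = 38
j=3,m=4: res = 38+12 = 50
j=3,m=5: res = 50+15 = 65
j=4,m=1: res = 65+4 = 69
j=4,m=2: res = 69+8 = 77
j=4,m=3: res = 77+12 = 89
j=4,m=4: res = 89+16 = 105
j=4,m=5: res = 105+20 = 125
j=4,m=6: res = 125+24 = 149

149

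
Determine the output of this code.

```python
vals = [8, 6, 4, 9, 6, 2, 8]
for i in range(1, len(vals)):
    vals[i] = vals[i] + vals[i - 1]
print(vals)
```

i=1: vals[1] = 6+8 = 14 → [8, 14, 4, 9, 6, 2, 8]
i=2: vals[2] = 4+14 = 18 → [8, 14, 18, 9, 6, 2, 8]
i=3: vals[3] = 9+18 = 27 → [8, 14, 18, 27, 6, 2, 8]
i=4: vals[4] = 6+27 = 33 → [8, 14, 18, 27, 33, 2, 8]
i=5: vals[5] = 2+33 = 35 → [8, 14, 18, 27, 33, 35, 8]
i=6: vals[6] = 8+35 = 43 → [8, 14, 18, 27, 33, 35, 43]

[8, 14, 18, 27, 33, 35, 43]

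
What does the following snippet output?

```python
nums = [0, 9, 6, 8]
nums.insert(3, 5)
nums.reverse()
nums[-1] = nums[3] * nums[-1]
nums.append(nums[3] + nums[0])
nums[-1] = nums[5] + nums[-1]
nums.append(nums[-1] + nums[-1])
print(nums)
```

[8, 5, 6, 9, 0, 34, 68]

insert 5 at 3 → [0, 9, 6, 5, 8]
reverse → [8, 5, 6, 9, 0]
nums[-1] = nums[3]*nums[-1] = 9*0 = 0 → [8, 5, 6, 9, 0]
append nums[3]+nums[0] = 9+8 = 17 → [8, 5, 6, 9, 0, 17]
nums[-1] = nums[5]+nums[-1] = 17+17 = 34 → [8, 5, 6, 9, 0, 34]
append nums[-1]+nums[-1] = 34+34 = 68 → [8, 5, 6, 9, 0, 34, 68]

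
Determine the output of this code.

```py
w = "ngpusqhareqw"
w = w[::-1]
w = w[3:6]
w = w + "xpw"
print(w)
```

reverse → 'wqerahqsupgn'
slice [3:6] → 'rah'
+ 'xpw' → 'rahxpw'

rahxpw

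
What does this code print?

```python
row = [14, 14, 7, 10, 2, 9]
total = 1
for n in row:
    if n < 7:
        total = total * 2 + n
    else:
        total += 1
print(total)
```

13

n=14: not <7, total = 1+1 = 2
n=14: not <7, total = 2+1 = 3
n=7: not <7, total = 3+1 = 4
n=10: not <7, total = 4+1 = 5
n=2: <7, total = 5*2+2 = 12
n=9: not <7, total = 12+1 = 13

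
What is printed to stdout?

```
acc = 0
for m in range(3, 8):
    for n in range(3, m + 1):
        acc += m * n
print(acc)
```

m=3,n=3: acc = 0+9 = 9
m=4,n=3: acc = 9+12 = 21
m=4,n=4: acc = 21+16 = 37
m=5,n=3: acc = 37+15 = 52
m=5,n=4: acc = 52+20 = 72
m=5,n=5: acc = 72+25 = 97
m=6,n=3: acc = 97+18 = 115
m=6,n=4: acc = 115+24 = 139
m=6,n=5: acc = 139+30 = 169
m=6,n=6: acc = 169+36 = 205
m=7,n=3: acc = 205+21 = 226
m=7,n=4: acc = 226+28 = 254
m=7,n=5: acc = 254+35 = 289
m=7,n=6: acc = 289+42 = 331
m=7,n=7: acc = 331+49 = 380

380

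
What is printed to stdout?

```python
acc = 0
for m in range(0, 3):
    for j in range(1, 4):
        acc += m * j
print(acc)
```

18

m=0,j=1: acc = 0+0 = 0
m=0,j=2: acc = 0+0 = 0
m=0,j=3: acc = 0+0 = 0
m=1,j=1: acc = 0+1 = 1
m=1,j=2: acc = 1+2 = 3
m=1,j=3: acc = 3+3 = 6
m=2,j=1: acc = 6+2 = 8
m=2,j=2: acc = 8+4 = 12
m=2,j=3: acc = 12+6 = 18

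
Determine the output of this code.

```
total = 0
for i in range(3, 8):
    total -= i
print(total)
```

i=3: total = 0-3 = -3
i=4: total = (-3)-4 = -7
i=5: total = (-7)-5 = -12
i=6: total = (-12)-6 = -18
i=7: total = (-18)-7 = -25

-25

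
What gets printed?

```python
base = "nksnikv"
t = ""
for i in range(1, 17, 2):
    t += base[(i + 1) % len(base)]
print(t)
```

sivknkns

i=1: add base[2]='s' → 's'
i=3: add base[4]='i' → 'si'
i=5: add base[6]='v' → 'siv'
i=7: add base[1]='k' → 'sivk'
i=9: add base[3]='n' → 'sivkn'
i=11: add base[5]='k' → 'sivknk'
i=13: add base[0]='n' → 'sivknkn'
i=15: add base[2]='s' → 'sivknkns'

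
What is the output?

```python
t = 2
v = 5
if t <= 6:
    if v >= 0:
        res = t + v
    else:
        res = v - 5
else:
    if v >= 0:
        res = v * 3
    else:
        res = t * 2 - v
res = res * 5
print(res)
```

t=2, v=5
t <= 6 is True; v >= 0 is True
→ res = t + v = 7
res = 7*5 = 35

35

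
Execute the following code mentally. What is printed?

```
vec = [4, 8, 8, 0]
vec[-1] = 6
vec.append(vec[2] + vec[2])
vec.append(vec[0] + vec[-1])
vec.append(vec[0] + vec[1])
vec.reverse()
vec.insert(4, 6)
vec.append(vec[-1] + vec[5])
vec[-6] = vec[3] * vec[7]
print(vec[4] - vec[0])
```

-6

vec[-1] = 6 → [4, 8, 8, 6]
append vec[2]+vec[2] = 8+8 = 16 → [4, 8, 8, 6, 16]
append vec[0]+vec[-1] = 4+16 = 20 → [4, 8, 8, 6, 16, 20]
append vec[0]+vec[1] = 4+8 = 12 → [4, 8, 8, 6, 16, 20, 12]
reverse → [12, 20, 16, 6, 8, 8, 4]
insert 6 at 4 → [12, 20, 16, 6, 6, 8, 8, 4]
append vec[-1]+vec[5] = 4+8 = 12 → [12, 20, 16, 6, 6, 8, 8, 4, 12]
vec[-6] = vec[3]*vec[7] = 6*4 = 24 → [12, 20, 16, 24, 6, 8, 8, 4, 12]
vec[4]-vec[0] = 6-12 = -6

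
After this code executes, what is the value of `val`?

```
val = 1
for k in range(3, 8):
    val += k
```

k=3: val = 1+3 = 4
k=4: val = 4+4 = 8
k=5: val = 8+5 = 13
k=6: val = 13+6 = 19
k=7: val = 19+7 = 26

26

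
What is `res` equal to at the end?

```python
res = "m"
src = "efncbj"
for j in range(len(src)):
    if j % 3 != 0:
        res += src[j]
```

'mfnbj'

j=0: skip
j=1: add 'f' → 'mf'
j=2: add 'n' → 'mfn'
j=3: skip
j=4: add 'b' → 'mfnb'
j=5: add 'j' → 'mfnbj'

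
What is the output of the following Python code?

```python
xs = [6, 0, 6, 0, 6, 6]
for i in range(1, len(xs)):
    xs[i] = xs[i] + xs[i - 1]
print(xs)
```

i=1: xs[1] = 0+6 = 6 → [6, 6, 6, 0, 6, 6]
i=2: xs[2] = 6+6 = 12 → [6, 6, 12, 0, 6, 6]
i=3: xs[3] = 0+12 = 12 → [6, 6, 12, 12, 6, 6]
i=4: xs[4] = 6+12 = 18 → [6, 6, 12, 12, 18, 6]
i=5: xs[5] = 6+18 = 24 → [6, 6, 12, 12, 18, 24]

[6, 6, 12, 12, 18, 24]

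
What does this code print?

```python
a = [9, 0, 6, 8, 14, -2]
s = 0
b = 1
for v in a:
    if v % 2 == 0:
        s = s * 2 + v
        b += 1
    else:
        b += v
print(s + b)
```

121

v=9: not even; b=10
v=0: even, s = 0*2+0 = 0; b=11
v=6: even, s = 0*2+6 = 6; b=12
v=8: even, s = 6*2+8 = 20; b=13
v=14: even, s = 20*2+14 = 54; b=14
v=-2: even, s = 54*2+(-2) = 106; b=15
s+b = 106+15 = 121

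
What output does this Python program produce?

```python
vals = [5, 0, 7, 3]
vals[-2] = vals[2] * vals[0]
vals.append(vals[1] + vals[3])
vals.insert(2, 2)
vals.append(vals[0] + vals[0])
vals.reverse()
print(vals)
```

[10, 3, 3, 35, 2, 0, 5]

vals[-2] = vals[2]*vals[0] = 7*5 = 35 → [5, 0, 35, 3]
append vals[1]+vals[3] = 0+3 = 3 → [5, 0, 35, 3, 3]
insert 2 at 2 → [5, 0, 2, 35, 3, 3]
append vals[0]+vals[0] = 5+5 = 10 → [5, 0, 2, 35, 3, 3, 10]
reverse → [10, 3, 3, 35, 2, 0, 5]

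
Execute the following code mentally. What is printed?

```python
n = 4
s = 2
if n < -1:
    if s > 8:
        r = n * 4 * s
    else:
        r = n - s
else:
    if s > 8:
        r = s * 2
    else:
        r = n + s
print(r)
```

6

n=4, s=2
n < -1 is False; s > 8 is False
→ r = n + s = 6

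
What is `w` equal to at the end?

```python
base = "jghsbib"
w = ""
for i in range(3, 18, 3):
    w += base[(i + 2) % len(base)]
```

'igbjs'

i=3: add base[5]='i' → 'i'
i=6: add base[1]='g' → 'ig'
i=9: add base[4]='b' → 'igb'
i=12: add base[0]='j' → 'igbj'
i=15: add base[3]='s' → 'igbjs'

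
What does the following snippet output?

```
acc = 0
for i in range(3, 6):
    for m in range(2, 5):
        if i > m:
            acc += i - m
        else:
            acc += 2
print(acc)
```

i=3,m=2: 3>2, acc = 0+1 = 1
i=3,m=3: not 3>3, acc = 1+2 = 3
i=3,m=4: not 3>4, acc = 3+2 = 5
i=4,m=2: 4>2, acc = 5+2 = 7
i=4,m=3: 4>3, acc = 7+1 = 8
i=4,m=4: not 4>4, acc = 8+2 = 10
i=5,m=2: 5>2, acc = 10+3 = 13
i=5,m=3: 5>3, acc = 13+2 = 15
i=5,m=4: 5>4, acc = 15+1 = 16

16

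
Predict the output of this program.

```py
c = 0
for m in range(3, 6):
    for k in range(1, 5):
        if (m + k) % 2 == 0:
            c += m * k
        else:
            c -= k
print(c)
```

40

m=3,k=1: even sum, c = 0+3 = 3
m=3,k=2: odd sum, c = 3-2 = 1
m=3,k=3: even sum, c = 1+9 = 10
m=3,k=4: odd sum, c = 10-4 = 6
m=4,k=1: odd sum, c = 6-1 = 5
m=4,k=2: even sum, c = 5+8 = 13
m=4,k=3: odd sum, c = 13-3 = 10
m=4,k=4: even sum, c = 10+16 = 26
m=5,k=1: even sum, c = 26+5 = 31
m=5,k=2: odd sum, c = 31-2 = 29
m=5,k=3: even sum, c = 29+15 = 44
m=5,k=4: odd sum, c = 44-4 = 40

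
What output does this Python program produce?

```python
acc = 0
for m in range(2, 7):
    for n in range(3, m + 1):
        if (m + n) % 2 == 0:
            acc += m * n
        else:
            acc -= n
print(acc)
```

110

m=3,n=3: even sum, acc = 0+9 = 9
m=4,n=3: odd sum, acc = 9-3 = 6
m=4,n=4: even sum, acc = 6+16 = 22
m=5,n=3: even sum, acc = 22+15 = 37
m=5,n=4: odd sum, acc = 37-4 = 33
m=5,n=5: even sum, acc = 33+25 = 58
m=6,n=3: odd sum, acc = 58-3 = 55
m=6,n=4: even sum, acc = 55+24 = 79
m=6,n=5: odd sum, acc = 79-5 = 74
m=6,n=6: even sum, acc = 74+36 = 110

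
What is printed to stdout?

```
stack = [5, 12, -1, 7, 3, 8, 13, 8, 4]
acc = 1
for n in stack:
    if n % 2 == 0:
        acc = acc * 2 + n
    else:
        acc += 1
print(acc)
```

n=5: not even, acc = 1+1 = 2
n=12: even, acc = 2*2+12 = 16
n=-1: not even, acc = 16+1 = 17
n=7: not even, acc = 17+1 = 18
n=3: not even, acc = 18+1 = 19
n=8: even, acc = 19*2+8 = 46
n=13: not even, acc = 46+1 = 47
n=8: even, acc = 47*2+8 = 102
n=4: even, acc = 102*2+4 = 208

208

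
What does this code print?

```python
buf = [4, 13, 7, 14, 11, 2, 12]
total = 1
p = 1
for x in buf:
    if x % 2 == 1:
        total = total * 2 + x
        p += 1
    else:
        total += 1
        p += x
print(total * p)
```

3492

x=4: not odd, total = 1+1 = 2; p=5
x=13: odd, total = 2*2+13 = 17; p=6
x=7: odd, total = 17*2+7 = 41; p=7
x=14: not odd, total = 41+1 = 42; p=21
x=11: odd, total = 42*2+11 = 95; p=22
x=2: not odd, total = 95+1 = 96; p=24
x=12: not odd, total = 96+1 = 97; p=36
total*p = 97*36 = 3492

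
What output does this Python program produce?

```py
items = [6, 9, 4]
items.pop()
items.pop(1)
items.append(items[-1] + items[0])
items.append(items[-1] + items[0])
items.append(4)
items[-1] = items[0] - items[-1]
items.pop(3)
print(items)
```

pop() removes 4 → [6, 9]
pop(1) removes 9 → [6]
append items[-1]+items[0] = 6+6 = 12 → [6, 12]
append items[-1]+items[0] = 12+6 = 18 → [6, 12, 18]
append 4 → [6, 12, 18, 4]
items[-1] = items[0]-items[-1] = 6-4 = 2 → [6, 12, 18, 2]
pop(3) removes 2 → [6, 12, 18]

[6, 12, 18]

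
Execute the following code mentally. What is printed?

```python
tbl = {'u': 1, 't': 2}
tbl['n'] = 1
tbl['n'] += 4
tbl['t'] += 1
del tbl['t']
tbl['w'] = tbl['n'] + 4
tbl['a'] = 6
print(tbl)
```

{'u': 1, 'n': 5, 'w': 9, 'a': 6}

tbl['n'] = 1 → {'u': 1, 't': 2, 'n': 1}
tbl['n'] = 1+4 = 5 → {'u': 1, 't': 2, 'n': 5}
tbl['t'] = 2+1 = 3 → {'u': 1, 't': 3, 'n': 5}
del 't' → {'u': 1, 'n': 5}
tbl['w'] = tbl['n']+4 = 9 → {'u': 1, 'n': 5, 'w': 9}
tbl['a'] = 6 → {'u': 1, 'n': 5, 'w': 9, 'a': 6}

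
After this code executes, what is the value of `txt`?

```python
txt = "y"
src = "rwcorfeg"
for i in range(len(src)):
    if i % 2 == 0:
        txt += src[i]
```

i=0: add 'r' → 'yr'
i=1: skip
i=2: add 'c' → 'yrc'
i=3: skip
i=4: add 'r' → 'yrcr'
i=5: skip
i=6: add 'e' → 'yrcre'
i=7: skip

'yrcre'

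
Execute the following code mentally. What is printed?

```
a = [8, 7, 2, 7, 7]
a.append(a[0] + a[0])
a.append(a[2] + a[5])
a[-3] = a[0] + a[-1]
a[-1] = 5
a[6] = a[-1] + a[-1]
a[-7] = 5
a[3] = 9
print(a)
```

[5, 7, 2, 9, 26, 16, 10]

append a[0]+a[0] = 8+8 = 16 → [8, 7, 2, 7, 7, 16]
append a[2]+a[5] = 2+16 = 18 → [8, 7, 2, 7, 7, 16, 18]
a[-3] = a[0]+a[-1] = 8+18 = 26 → [8, 7, 2, 7, 26, 16, 18]
a[-1] = 5 → [8, 7, 2, 7, 26, 16, 5]
a[6] = a[-1]+a[-1] = 5+5 = 10 → [8, 7, 2, 7, 26, 16, 10]
a[-7] = 5 → [5, 7, 2, 7, 26, 16, 10]
a[3] = 9 → [5, 7, 2, 9, 26, 16, 10]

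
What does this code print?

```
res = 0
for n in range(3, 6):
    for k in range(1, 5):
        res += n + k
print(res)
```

n=3,k=1: res = 0+4 = 4
n=3,k=2: res = 4+5 = 9
n=3,k=3: res = 9+6 = 15
n=3,k=4: res = 15+7 = 22
n=4,k=1: res = 22+5 = 27
n=4,k=2: res = 27+6 = 33
n=4,k=3: res = 33+7 = 40
n=4,k=4: res = 40+8 = 48
n=5,k=1: res = 48+6 = 54
n=5,k=2: res = 54+7 = 61
n=5,k=3: res = 61+8 = 69
n=5,k=4: res = 69+9 = 78

78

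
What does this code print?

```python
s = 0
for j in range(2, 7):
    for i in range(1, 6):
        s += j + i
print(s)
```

175

j=2,i=1: s = 0+3 = 3
j=2,i=2: s = 3+4 = 7
j=2,i=3: s = 7+5 = 12
j=2,i=4: s = 12+6 = 18
j=2,i=5: s = 18+7 = 25
j=3,i=1: s = 25+4 = 29
j=3,i=2: s = 29+5 = 34
j=3,i=3: s = 34+6 = 40
j=3,i=4: s = 40+7 = 47
j=3,i=5: s = 47+8 = 55
j=4,i=1: s = 55+5 = 60
j=4,i=2: s = 60+6 = 66
j=4,i=3: s = 66+7 = 73
j=4,i=4: s = 73+8 = 81
j=4,i=5: s = 81+9 = 90
j=5,i=1: s = 90+6 = 96
j=5,i=2: s = 96+7 = 103
j=5,i=3: s = 103+8 = 111
j=5,i=4: s = 111+9 = 120
j=5,i=5: s = 120+10 = 130
j=6,i=1: s = 130+7 = 137
j=6,i=2: s = 137+8 = 145
j=6,i=3: s = 145+9 = 154
j=6,i=4: s = 154+10 = 164
j=6,i=5: s = 164+11 = 175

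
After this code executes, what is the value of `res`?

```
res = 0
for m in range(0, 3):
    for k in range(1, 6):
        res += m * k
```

m=0,k=1: res = 0+0 = 0
m=0,k=2: res = 0+0 = 0
m=0,k=3: res = 0+0 = 0
m=0,k=4: res = 0+0 = 0
m=0,k=5: res = 0+0 = 0
m=1,k=1: res = 0+1 = 1
m=1,k=2: res = 1+2 = 3
m=1,k=3: res = 3+3 = 6
m=1,k=4: res = 6+4 = 10
m=1,k=5: res = 10+5 = 15
m=2,k=1: res = 15+2 = 17
m=2,k=2: res = 17+4 = 21
m=2,k=3: res = 21+6 = 27
m=2,k=4: res = 27+8 = 35
m=2,k=5: res = 35+10 = 45

45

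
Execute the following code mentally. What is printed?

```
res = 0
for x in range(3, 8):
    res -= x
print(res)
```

-25

x=3: res = 0-3 = -3
x=4: res = (-3)-4 = -7
x=5: res = (-7)-5 = -12
x=6: res = (-12)-6 = -18
x=7: res = (-18)-7 = -25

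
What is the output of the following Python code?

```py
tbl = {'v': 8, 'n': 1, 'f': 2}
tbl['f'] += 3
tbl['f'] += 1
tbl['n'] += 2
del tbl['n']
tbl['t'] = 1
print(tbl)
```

{'v': 8, 'f': 6, 't': 1}

tbl['f'] = 2+3 = 5 → {'v': 8, 'n': 1, 'f': 5}
tbl['f'] = 5+1 = 6 → {'v': 8, 'n': 1, 'f': 6}
tbl['n'] = 1+2 = 3 → {'v': 8, 'n': 3, 'f': 6}
del 'n' → {'v': 8, 'f': 6}
tbl['t'] = 1 → {'v': 8, 'f': 6, 't': 1}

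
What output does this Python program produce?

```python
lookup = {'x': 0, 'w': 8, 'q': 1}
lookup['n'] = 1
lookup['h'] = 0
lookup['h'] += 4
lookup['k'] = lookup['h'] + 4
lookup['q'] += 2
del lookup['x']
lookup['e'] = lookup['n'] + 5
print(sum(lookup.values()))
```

30

lookup['n'] = 1 → {'x': 0, 'w': 8, 'q': 1, 'n': 1}
lookup['h'] = 0 → {'x': 0, 'w': 8, 'q': 1, 'n': 1, 'h': 0}
lookup['h'] = 0+4 = 4 → {'x': 0, 'w': 8, 'q': 1, 'n': 1, 'h': 4}
lookup['k'] = lookup['h']+4 = 8 → {'x': 0, 'w': 8, 'q': 1, 'n': 1, 'h': 4, 'k': 8}
lookup['q'] = 1+2 = 3 → {'x': 0, 'w': 8, 'q': 3, 'n': 1, 'h': 4, 'k': 8}
del 'x' → {'w': 8, 'q': 3, 'n': 1, 'h': 4, 'k': 8}
lookup['e'] = lookup['n']+5 = 6 → {'w': 8, 'q': 3, 'n': 1, 'h': 4, 'k': 8, 'e': 6}
sum of values = 30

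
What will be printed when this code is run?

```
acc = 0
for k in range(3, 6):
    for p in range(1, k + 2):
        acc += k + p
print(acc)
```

k=3,p=1: acc = 0+4 = 4
k=3,p=2: acc = 4+5 = 9
k=3,p=3: acc = 9+6 = 15
k=3,p=4: acc = 15+7 = 22
k=4,p=1: acc = 22+5 = 27
k=4,p=2: acc = 27+6 = 33
k=4,p=3: acc = 33+7 = 40
k=4,p=4: acc = 40+8 = 48
k=4,p=5: acc = 48+9 = 57
k=5,p=1: acc = 57+6 = 63
k=5,p=2: acc = 63+7 = 70
k=5,p=3: acc = 70+8 = 78
k=5,p=4: acc = 78+9 = 87
k=5,p=5: acc = 87+10 = 97
k=5,p=6: acc = 97+11 = 108

108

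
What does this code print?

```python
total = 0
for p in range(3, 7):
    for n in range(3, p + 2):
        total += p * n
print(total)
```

309

p=3,n=3: total = 0+9 = 9
p=3,n=4: total = 9+12 = 21
p=4,n=3: total = 21+12 = 33
p=4,n=4: total = 33+16 = 49
p=4,n=5: total = 49+20 = 69
p=5,n=3: total = 69+15 = 84
p=5,n=4: total = 84+20 = 104
p=5,n=5: total = 104+25 = 129
p=5,n=6: total = 129+30 = 159
p=6,n=3: total = 159+18 = 177
p=6,n=4: total = 177+24 = 201
p=6,n=5: total = 201+30 = 231
p=6,n=6: total = 231+36 = 267
p=6,n=7: total = 267+42 = 309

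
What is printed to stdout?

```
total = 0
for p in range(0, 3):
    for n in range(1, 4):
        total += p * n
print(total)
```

18

p=0,n=1: total = 0+0 = 0
p=0,n=2: total = 0+0 = 0
p=0,n=3: total = 0+0 = 0
p=1,n=1: total = 0+1 = 1
p=1,n=2: total = 1+2 = 3
p=1,n=3: total = 3+3 = 6
p=2,n=1: total = 6+2 = 8
p=2,n=2: total = 8+4 = 12
p=2,n=3: total = 12+6 = 18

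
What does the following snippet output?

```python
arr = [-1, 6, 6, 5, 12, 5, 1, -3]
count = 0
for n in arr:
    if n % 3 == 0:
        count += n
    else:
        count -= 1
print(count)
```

n=-1: not %3==0, count = 0-1 = -1
n=6: %3==0, count = (-1)+6 = 5
n=6: %3==0, count = 5+6 = 11
n=5: not %3==0, count = 11-1 = 10
n=12: %3==0, count = 10+12 = 22
n=5: not %3==0, count = 22-1 = 21
n=1: not %3==0, count = 21-1 = 20
n=-3: %3==0, count = 20+(-3) = 17

17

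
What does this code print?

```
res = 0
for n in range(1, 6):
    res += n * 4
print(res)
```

n=1: res = 0+1*4 = 4
n=2: res = 4+2*4 = 12
n=3: res = 12+3*4 = 24
n=4: res = 24+4*4 = 40
n=5: res = 40+5*4 = 60

60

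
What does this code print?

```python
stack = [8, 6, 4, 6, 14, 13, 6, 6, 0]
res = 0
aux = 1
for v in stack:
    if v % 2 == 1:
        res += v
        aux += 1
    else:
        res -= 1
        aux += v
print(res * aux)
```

v=8: not odd, res = 0-1 = -1; aux=9
v=6: not odd, res = (-1)-1 = -2; aux=15
v=4: not odd, res = (-2)-1 = -3; aux=19
v=6: not odd, res = (-3)-1 = -4; aux=25
v=14: not odd, res = (-4)-1 = -5; aux=39
v=13: odd, res = (-5)+13 = 8; aux=40
v=6: not odd, res = 8-1 = 7; aux=46
v=6: not odd, res = 7-1 = 6; aux=52
v=0: not odd, res = 6-1 = 5; aux=52
res*aux = 5*52 = 260

260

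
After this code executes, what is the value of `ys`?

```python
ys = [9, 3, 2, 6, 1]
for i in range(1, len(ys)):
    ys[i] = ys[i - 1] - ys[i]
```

[9, 6, 4, -2, -3]

i=1: ys[1] = 9-3 = 6 → [9, 6, 2, 6, 1]
i=2: ys[2] = 6-2 = 4 → [9, 6, 4, 6, 1]
i=3: ys[3] = 4-6 = -2 → [9, 6, 4, -2, 1]
i=4: ys[4] = (-2)-1 = -3 → [9, 6, 4, -2, -3]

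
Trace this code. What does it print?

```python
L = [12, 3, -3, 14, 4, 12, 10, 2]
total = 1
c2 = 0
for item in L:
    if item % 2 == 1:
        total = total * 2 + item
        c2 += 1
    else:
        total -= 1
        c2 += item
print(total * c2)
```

item=12: not odd, total = 1-1 = 0; c2=12
item=3: odd, total = 0*2+3 = 3; c2=13
item=-3: odd, total = 3*2+(-3) = 3; c2=14
item=14: not odd, total = 3-1 = 2; c2=28
item=4: not odd, total = 2-1 = 1; c2=32
item=12: not odd, total = 1-1 = 0; c2=44
item=10: not odd, total = 0-1 = -1; c2=54
item=2: not odd, total = (-1)-1 = -2; c2=56
total*c2 = (-2)*56 = -112

-112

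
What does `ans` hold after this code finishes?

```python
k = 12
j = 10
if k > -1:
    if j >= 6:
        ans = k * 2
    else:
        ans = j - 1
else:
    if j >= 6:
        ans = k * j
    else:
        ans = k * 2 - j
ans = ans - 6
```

k=12, j=10
k > -1 is True; j >= 6 is True
→ ans = k * 2 = 24
ans = 24-6 = 18

18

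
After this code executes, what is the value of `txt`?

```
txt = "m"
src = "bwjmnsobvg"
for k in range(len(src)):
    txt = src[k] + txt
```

k=0: prepend 'b' → 'bm'
k=1: prepend 'w' → 'wbm'
k=2: prepend 'j' → 'jwbm'
k=3: prepend 'm' → 'mjwbm'
k=4: prepend 'n' → 'nmjwbm'
k=5: prepend 's' → 'snmjwbm'
k=6: prepend 'o' → 'osnmjwbm'
k=7: prepend 'b' → 'bosnmjwbm'
k=8: prepend 'v' → 'vbosnmjwbm'
k=9: prepend 'g' → 'gvbosnmjwbm'

'gvbosnmjwbm'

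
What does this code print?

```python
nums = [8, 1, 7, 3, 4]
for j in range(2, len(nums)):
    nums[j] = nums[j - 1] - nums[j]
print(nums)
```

[8, 1, -6, -9, -13]

j=2: nums[2] = 1-7 = -6 → [8, 1, -6, 3, 4]
j=3: nums[3] = (-6)-3 = -9 → [8, 1, -6, -9, 4]
j=4: nums[4] = (-9)-4 = -13 → [8, 1, -6, -9, -13]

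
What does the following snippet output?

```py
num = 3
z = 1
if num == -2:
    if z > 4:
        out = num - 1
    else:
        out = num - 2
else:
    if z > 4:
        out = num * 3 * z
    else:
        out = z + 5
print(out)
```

6

num=3, z=1
num == -2 is False; z > 4 is False
→ out = z + 5 = 6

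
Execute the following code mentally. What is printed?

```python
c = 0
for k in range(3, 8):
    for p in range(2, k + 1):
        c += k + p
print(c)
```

k=3,p=2: c = 0+5 = 5
k=3,p=3: c = 5+6 = 11
k=4,p=2: c = 11+6 = 17
k=4,p=3: c = 17+7 = 24
k=4,p=4: c = 24+8 = 32
k=5,p=2: c = 32+7 = 39
k=5,p=3: c = 39+8 = 47
k=5,p=4: c = 47+9 = 56
k=5,p=5: c = 56+10 = 66
k=6,p=2: c = 66+8 = 74
k=6,p=3: c = 74+9 = 83
k=6,p=4: c = 83+10 = 93
k=6,p=5: c = 93+11 = 104
k=6,p=6: c = 104+12 = 116
k=7,p=2: c = 116+9 = 125
k=7,p=3: c = 125+10 = 135
k=7,p=4: c = 135+11 = 146
k=7,p=5: c = 146+12 = 158
k=7,p=6: c = 158+13 = 171
k=7,p=7: c = 171+14 = 185

185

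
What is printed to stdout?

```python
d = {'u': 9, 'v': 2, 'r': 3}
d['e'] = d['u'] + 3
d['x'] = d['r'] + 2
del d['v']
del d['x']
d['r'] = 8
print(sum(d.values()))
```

d['e'] = d['u']+3 = 12 → {'u': 9, 'v': 2, 'r': 3, 'e': 12}
d['x'] = d['r']+2 = 5 → {'u': 9, 'v': 2, 'r': 3, 'e': 12, 'x': 5}
del 'v' → {'u': 9, 'r': 3, 'e': 12, 'x': 5}
del 'x' → {'u': 9, 'r': 3, 'e': 12}
d['r'] = 8 → {'u': 9, 'r': 8, 'e': 12}
sum of values = 29

29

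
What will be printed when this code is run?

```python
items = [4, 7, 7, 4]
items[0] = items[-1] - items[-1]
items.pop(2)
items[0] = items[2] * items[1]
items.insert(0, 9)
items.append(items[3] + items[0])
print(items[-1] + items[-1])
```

26

items[0] = items[-1]-items[-1] = 4-4 = 0 → [0, 7, 7, 4]
pop(2) removes 7 → [0, 7, 4]
items[0] = items[2]*items[1] = 4*7 = 28 → [28, 7, 4]
insert 9 at 0 → [9, 28, 7, 4]
append items[3]+items[0] = 4+9 = 13 → [9, 28, 7, 4, 13]
items[-1]+items[-1] = 13+13 = 26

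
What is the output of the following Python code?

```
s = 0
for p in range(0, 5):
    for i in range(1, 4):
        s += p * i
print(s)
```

60

p=0,i=1: s = 0+0 = 0
p=0,i=2: s = 0+0 = 0
p=0,i=3: s = 0+0 = 0
p=1,i=1: s = 0+1 = 1
p=1,i=2: s = 1+2 = 3
p=1,i=3: s = 3+3 = 6
p=2,i=1: s = 6+2 = 8
p=2,i=2: s = 8+4 = 12
p=2,i=3: s = 12+6 = 18
p=3,i=1: s = 18+3 = 21
p=3,i=2: s = 21+6 = 27
p=3,i=3: s = 27+9 = 36
p=4,i=1: s = 36+4 = 40
p=4,i=2: s = 40+8 = 48
p=4,i=3: s = 48+12 = 60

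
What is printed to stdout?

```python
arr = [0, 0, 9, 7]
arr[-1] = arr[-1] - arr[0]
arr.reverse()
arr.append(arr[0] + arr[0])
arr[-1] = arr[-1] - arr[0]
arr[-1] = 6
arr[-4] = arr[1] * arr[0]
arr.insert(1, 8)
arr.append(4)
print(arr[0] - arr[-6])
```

-1

arr[-1] = arr[-1]-arr[0] = 7-0 = 7 → [0, 0, 9, 7]
reverse → [7, 9, 0, 0]
append arr[0]+arr[0] = 7+7 = 14 → [7, 9, 0, 0, 14]
arr[-1] = arr[-1]-arr[0] = 14-7 = 7 → [7, 9, 0, 0, 7]
arr[-1] = 6 → [7, 9, 0, 0, 6]
arr[-4] = arr[1]*arr[0] = 9*7 = 63 → [7, 63, 0, 0, 6]
insert 8 at 1 → [7, 8, 63, 0, 0, 6]
append 4 → [7, 8, 63, 0, 0, 6, 4]
arr[0]-arr[-6] = 7-8 = -1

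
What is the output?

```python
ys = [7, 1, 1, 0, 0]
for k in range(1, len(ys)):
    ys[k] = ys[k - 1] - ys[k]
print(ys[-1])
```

k=1: ys[1] = 7-1 = 6 → [7, 6, 1, 0, 0]
k=2: ys[2] = 6-1 = 5 → [7, 6, 5, 0, 0]
k=3: ys[3] = 5-0 = 5 → [7, 6, 5, 5, 0]
k=4: ys[4] = 5-0 = 5 → [7, 6, 5, 5, 5]

5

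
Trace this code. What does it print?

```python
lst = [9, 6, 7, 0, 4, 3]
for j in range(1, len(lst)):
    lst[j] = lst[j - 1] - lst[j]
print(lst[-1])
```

-11

j=1: lst[1] = 9-6 = 3 → [9, 3, 7, 0, 4, 3]
j=2: lst[2] = 3-7 = -4 → [9, 3, -4, 0, 4, 3]
j=3: lst[3] = (-4)-0 = -4 → [9, 3, -4, -4, 4, 3]
j=4: lst[4] = (-4)-4 = -8 → [9, 3, -4, -4, -8, 3]
j=5: lst[5] = (-8)-3 = -11 → [9, 3, -4, -4, -8, -11]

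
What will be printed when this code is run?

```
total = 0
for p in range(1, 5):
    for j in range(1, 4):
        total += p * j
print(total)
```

p=1,j=1: total = 0+1 = 1
p=1,j=2: total = 1+2 = 3
p=1,j=3: total = 3+3 = 6
p=2,j=1: total = 6+2 = 8
p=2,j=2: total = 8+4 = 12
p=2,j=3: total = 12+6 = 18
p=3,j=1: total = 18+3 = 21
p=3,j=2: total = 21+6 = 27
p=3,j=3: total = 27+9 = 36
p=4,j=1: total = 36+4 = 40
p=4,j=2: total = 40+8 = 48
p=4,j=3: total = 48+12 = 60

60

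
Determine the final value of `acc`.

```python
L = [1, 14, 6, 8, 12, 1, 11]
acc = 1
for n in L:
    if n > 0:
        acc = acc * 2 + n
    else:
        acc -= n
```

n=1: >0, acc = 1*2+1 = 3
n=14: >0, acc = 3*2+14 = 20
n=6: >0, acc = 20*2+6 = 46
n=8: >0, acc = 46*2+8 = 100
n=12: >0, acc = 100*2+12 = 212
n=1: >0, acc = 212*2+1 = 425
n=11: >0, acc = 425*2+11 = 861

861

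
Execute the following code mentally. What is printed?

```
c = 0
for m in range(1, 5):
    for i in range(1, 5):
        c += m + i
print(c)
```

m=1,i=1: c = 0+2 = 2
m=1,i=2: c = 2+3 = 5
m=1,i=3: c = 5+4 = 9
m=1,i=4: c = 9+5 = 14
m=2,i=1: c = 14+3 = 17
m=2,i=2: c = 17+4 = 21
m=2,i=3: c = 21+5 = 26
m=2,i=4: c = 26+6 = 32
m=3,i=1: c = 32+4 = 36
m=3,i=2: c = 36+5 = 41
m=3,i=3: c = 41+6 = 47
m=3,i=4: c = 47+7 = 54
m=4,i=1: c = 54+5 = 59
m=4,i=2: c = 59+6 = 65
m=4,i=3: c = 65+7 = 72
m=4,i=4: c = 72+8 = 80

80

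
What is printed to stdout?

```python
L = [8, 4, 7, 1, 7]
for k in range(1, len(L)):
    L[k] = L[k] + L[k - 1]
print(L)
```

[8, 12, 19, 20, 27]

k=1: L[1] = 4+8 = 12 → [8, 12, 7, 1, 7]
k=2: L[2] = 7+12 = 19 → [8, 12, 19, 1, 7]
k=3: L[3] = 1+19 = 20 → [8, 12, 19, 20, 7]
k=4: L[4] = 7+20 = 27 → [8, 12, 19, 20, 27]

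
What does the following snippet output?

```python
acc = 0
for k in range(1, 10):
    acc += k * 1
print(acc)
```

45

k=1: acc = 0+1*1 = 1
k=2: acc = 1+2*1 = 3
k=3: acc = 3+3*1 = 6
k=4: acc = 6+4*1 = 10
k=5: acc = 10+5*1 = 15
k=6: acc = 15+6*1 = 21
k=7: acc = 21+7*1 = 28
k=8: acc = 28+8*1 = 36
k=9: acc = 36+9*1 = 45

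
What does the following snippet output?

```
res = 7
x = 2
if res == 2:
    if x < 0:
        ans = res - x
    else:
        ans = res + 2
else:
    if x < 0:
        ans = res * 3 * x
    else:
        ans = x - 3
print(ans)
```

-1

res=7, x=2
res == 2 is False; x < 0 is False
→ ans = x - 3 = -1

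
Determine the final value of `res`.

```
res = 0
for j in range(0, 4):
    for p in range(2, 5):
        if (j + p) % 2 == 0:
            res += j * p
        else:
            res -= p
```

j=0,p=2: even sum, res = 0+0 = 0
j=0,p=3: odd sum, res = 0-3 = -3
j=0,p=4: even sum, res = (-3)+0 = -3
j=1,p=2: odd sum, res = (-3)-2 = -5
j=1,p=3: even sum, res = (-5)+3 = -2
j=1,p=4: odd sum, res = (-2)-4 = -6
j=2,p=2: even sum, res = (-6)+4 = -2
j=2,p=3: odd sum, res = (-2)-3 = -5
j=2,p=4: even sum, res = (-5)+8 = 3
j=3,p=2: odd sum, res = 3-2 = 1
j=3,p=3: even sum, res = 1+9 = 10
j=3,p=4: odd sum, res = 10-4 = 6

6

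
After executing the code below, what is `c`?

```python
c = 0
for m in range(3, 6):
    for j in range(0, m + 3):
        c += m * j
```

m=3,j=0: c = 0+0 = 0
m=3,j=1: c = 0+3 = 3
m=3,j=2: c = 3+6 = 9
m=3,j=3: c = 9+9 = 18
m=3,j=4: c = 18+12 = 30
m=3,j=5: c = 30+15 = 45
m=4,j=0: c = 45+0 = 45
m=4,j=1: c = 45+4 = 49
m=4,j=2: c = 49+8 = 57
m=4,j=3: c = 57+12 = 69
m=4,j=4: c = 69+16 = 85
m=4,j=5: c = 85+20 = 105
m=4,j=6: c = 105+24 = 129
m=5,j=0: c = 129+0 = 129
m=5,j=1: c = 129+5 = 134
m=5,j=2: c = 134+10 = 144
m=5,j=3: c = 144+15 = 159
m=5,j=4: c = 159+20 = 179
m=5,j=5: c = 179+25 = 204
m=5,j=6: c = 204+30 = 234
m=5,j=7: c = 234+35 = 269

269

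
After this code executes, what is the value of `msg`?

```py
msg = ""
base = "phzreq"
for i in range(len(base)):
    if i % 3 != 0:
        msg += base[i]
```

i=0: skip
i=1: add 'h' → 'h'
i=2: add 'z' → 'hz'
i=3: skip
i=4: add 'e' → 'hze'
i=5: add 'q' → 'hzeq'

'hzeq'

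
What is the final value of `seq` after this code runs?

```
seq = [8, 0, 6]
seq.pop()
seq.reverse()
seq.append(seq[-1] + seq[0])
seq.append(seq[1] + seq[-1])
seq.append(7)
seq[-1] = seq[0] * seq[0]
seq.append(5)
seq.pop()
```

[0, 8, 8, 16, 0]

pop() removes 6 → [8, 0]
reverse → [0, 8]
append seq[-1]+seq[0] = 8+0 = 8 → [0, 8, 8]
append seq[1]+seq[-1] = 8+8 = 16 → [0, 8, 8, 16]
append 7 → [0, 8, 8, 16, 7]
seq[-1] = seq[0]*seq[0] = 0*0 = 0 → [0, 8, 8, 16, 0]
append 5 → [0, 8, 8, 16, 0, 5]
pop() removes 5 → [0, 8, 8, 16, 0]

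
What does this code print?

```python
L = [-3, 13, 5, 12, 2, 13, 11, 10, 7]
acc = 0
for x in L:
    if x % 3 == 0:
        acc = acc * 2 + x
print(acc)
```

6

x=-3: %3==0, acc = 0*2+(-3) = -3
x=13: not %3==0
x=5: not %3==0
x=12: %3==0, acc = (-3)*2+12 = 6
x=2: not %3==0
x=13: not %3==0
x=11: not %3==0
x=10: not %3==0
x=7: not %3==0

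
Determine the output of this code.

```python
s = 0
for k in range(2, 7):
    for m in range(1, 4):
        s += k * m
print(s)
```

120

k=2,m=1: s = 0+2 = 2
k=2,m=2: s = 2+4 = 6
k=2,m=3: s = 6+6 = 12
k=3,m=1: s = 12+3 = 15
k=3,m=2: s = 15+6 = 21
k=3,m=3: s = 21+9 = 30
k=4,m=1: s = 30+4 = 34
k=4,m=2: s = 34+8 = 42
k=4,m=3: s = 42+12 = 54
k=5,m=1: s = 54+5 = 59
k=5,m=2: s = 59+10 = 69
k=5,m=3: s = 69+15 = 84
k=6,m=1: s = 84+6 = 90
k=6,m=2: s = 90+12 = 102
k=6,m=3: s = 102+18 = 120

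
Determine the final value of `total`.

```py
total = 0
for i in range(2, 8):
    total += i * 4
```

108

i=2: total = 0+2*4 = 8
i=3: total = 8+3*4 = 20
i=4: total = 20+4*4 = 36
i=5: total = 36+5*4 = 56
i=6: total = 56+6*4 = 80
i=7: total = 80+7*4 = 108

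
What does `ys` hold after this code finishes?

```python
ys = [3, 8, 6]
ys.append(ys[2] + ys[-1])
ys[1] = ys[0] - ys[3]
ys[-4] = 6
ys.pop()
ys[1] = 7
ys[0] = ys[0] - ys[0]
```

append ys[2]+ys[-1] = 6+6 = 12 → [3, 8, 6, 12]
ys[1] = ys[0]-ys[3] = 3-12 = -9 → [3, -9, 6, 12]
ys[-4] = 6 → [6, -9, 6, 12]
pop() removes 12 → [6, -9, 6]
ys[1] = 7 → [6, 7, 6]
ys[0] = ys[0]-ys[0] = 6-6 = 0 → [0, 7, 6]

[0, 7, 6]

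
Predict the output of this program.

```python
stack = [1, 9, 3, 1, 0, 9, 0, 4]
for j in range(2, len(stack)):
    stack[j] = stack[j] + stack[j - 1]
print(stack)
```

j=2: stack[2] = 3+9 = 12 → [1, 9, 12, 1, 0, 9, 0, 4]
j=3: stack[3] = 1+12 = 13 → [1, 9, 12, 13, 0, 9, 0, 4]
j=4: stack[4] = 0+13 = 13 → [1, 9, 12, 13, 13, 9, 0, 4]
j=5: stack[5] = 9+13 = 22 → [1, 9, 12, 13, 13, 22, 0, 4]
j=6: stack[6] = 0+22 = 22 → [1, 9, 12, 13, 13, 22, 22, 4]
j=7: stack[7] = 4+22 = 26 → [1, 9, 12, 13, 13, 22, 22, 26]

[1, 9, 12, 13, 13, 22, 22, 26]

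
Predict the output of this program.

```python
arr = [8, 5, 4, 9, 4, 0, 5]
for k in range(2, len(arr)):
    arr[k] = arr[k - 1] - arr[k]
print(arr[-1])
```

-17

k=2: arr[2] = 5-4 = 1 → [8, 5, 1, 9, 4, 0, 5]
k=3: arr[3] = 1-9 = -8 → [8, 5, 1, -8, 4, 0, 5]
k=4: arr[4] = (-8)-4 = -12 → [8, 5, 1, -8, -12, 0, 5]
k=5: arr[5] = (-12)-0 = -12 → [8, 5, 1, -8, -12, -12, 5]
k=6: arr[6] = (-12)-5 = -17 → [8, 5, 1, -8, -12, -12, -17]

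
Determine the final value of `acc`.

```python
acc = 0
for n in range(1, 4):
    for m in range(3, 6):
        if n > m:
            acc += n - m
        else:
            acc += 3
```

n=1,m=3: not 1>3, acc = 0+3 = 3
n=1,m=4: not 1>4, acc = 3+3 = 6
n=1,m=5: not 1>5, acc = 6+3 = 9
n=2,m=3: not 2>3, acc = 9+3 = 12
n=2,m=4: not 2>4, acc = 12+3 = 15
n=2,m=5: not 2>5, acc = 15+3 = 18
n=3,m=3: not 3>3, acc = 18+3 = 21
n=3,m=4: not 3>4, acc = 21+3 = 24
n=3,m=5: not 3>5, acc = 24+3 = 27

27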